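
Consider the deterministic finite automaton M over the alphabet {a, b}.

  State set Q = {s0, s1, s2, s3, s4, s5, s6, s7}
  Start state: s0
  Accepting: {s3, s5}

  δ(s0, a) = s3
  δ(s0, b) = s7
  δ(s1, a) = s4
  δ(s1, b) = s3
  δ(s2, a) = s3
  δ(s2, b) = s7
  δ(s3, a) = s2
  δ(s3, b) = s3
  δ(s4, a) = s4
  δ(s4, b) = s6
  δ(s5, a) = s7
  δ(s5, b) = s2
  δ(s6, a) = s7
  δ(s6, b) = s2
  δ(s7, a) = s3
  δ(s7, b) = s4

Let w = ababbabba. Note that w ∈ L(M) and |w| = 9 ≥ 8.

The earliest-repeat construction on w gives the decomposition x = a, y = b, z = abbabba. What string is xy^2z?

xy^2z = a·b·b·abbabba = abbabbabba.
Reading y = b takes M from s3 back to s3, so after x·y·y the machine is still in s3, and z then leads to the accepting state s3. Hence abbabbabba ∈ L(M).

abbabbabba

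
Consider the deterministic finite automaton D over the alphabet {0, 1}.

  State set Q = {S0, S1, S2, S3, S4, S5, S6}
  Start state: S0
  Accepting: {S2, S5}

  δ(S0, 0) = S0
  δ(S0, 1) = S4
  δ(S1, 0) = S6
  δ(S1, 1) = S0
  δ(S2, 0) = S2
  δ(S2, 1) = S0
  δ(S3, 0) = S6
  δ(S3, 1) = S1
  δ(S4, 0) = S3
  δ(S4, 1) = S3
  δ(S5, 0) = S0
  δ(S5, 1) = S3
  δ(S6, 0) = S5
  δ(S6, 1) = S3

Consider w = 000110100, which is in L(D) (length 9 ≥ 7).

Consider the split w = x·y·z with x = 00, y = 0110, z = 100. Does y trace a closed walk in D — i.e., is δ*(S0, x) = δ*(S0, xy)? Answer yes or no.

no

State sequence: S0 -0-> S0 -0-> S0 -0-> S0 -1-> S4 -1-> S3 -0-> S6

After x (step 2): S0. After xy (step 6): S6.
They differ (S0 ≠ S6), so y is not a cycle from the state after x; this split is not the one the pumping-lemma construction produces, and pumping y need not keep the string in L(D).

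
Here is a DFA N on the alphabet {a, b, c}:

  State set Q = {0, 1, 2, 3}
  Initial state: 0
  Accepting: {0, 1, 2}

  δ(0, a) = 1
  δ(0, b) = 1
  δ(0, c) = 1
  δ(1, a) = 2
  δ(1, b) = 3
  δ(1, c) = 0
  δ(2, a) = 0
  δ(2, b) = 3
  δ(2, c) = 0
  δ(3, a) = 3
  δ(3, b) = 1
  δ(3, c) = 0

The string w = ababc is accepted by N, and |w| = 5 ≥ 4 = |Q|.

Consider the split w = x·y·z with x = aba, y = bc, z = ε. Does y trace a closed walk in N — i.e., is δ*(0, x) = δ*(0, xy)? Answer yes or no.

no

State sequence: 0 -a-> 1 -b-> 3 -a-> 3 -b-> 1 -c-> 0

After x (step 3): 3. After xy (step 5): 0.
They differ (3 ≠ 0), so y is not a cycle from the state after x; this split is not the one the pumping-lemma construction produces, and pumping y need not keep the string in L(N).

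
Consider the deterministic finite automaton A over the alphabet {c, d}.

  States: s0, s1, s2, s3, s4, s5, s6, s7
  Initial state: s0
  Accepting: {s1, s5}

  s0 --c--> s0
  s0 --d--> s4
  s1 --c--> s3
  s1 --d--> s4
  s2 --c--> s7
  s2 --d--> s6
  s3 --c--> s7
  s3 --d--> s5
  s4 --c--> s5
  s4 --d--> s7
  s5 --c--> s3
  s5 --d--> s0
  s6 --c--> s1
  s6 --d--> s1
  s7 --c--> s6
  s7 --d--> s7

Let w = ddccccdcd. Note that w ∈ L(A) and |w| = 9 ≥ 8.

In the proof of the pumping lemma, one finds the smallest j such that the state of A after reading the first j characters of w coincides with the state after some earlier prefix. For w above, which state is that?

s7

State sequence: s0 -d-> s4 -d-> s7 -c-> s6 -c-> s1 -c-> s3 -c-> s7 -d-> s7 -c-> s6 -d-> s1
First repeat at step 6: s7 was already visited.

The earliest repeat is at step j = 6: A is in s7, which it already visited at step i = 2.
The DFA has 8 states, so the proof of the pumping lemma guarantees a repeated state among the first 8+1 visited; the segment between the two visits is the pumpable y.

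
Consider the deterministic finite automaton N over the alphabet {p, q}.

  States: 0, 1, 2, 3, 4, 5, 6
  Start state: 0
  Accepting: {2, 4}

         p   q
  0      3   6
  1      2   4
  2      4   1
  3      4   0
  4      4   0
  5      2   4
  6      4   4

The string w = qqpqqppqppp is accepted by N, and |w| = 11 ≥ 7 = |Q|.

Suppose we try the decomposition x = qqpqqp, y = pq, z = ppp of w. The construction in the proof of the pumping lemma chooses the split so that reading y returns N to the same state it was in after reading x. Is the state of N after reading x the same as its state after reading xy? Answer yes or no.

no

Run of N on the first 8 characters of w = q q p q q p p q:
  step 0: 0  (start)
  step 1: 6  (read q: 0→6)
  step 2: 4  (read q: 6→4)
  step 3: 4  (read p: 4→4)
  step 4: 0  (read q: 4→0)
  step 5: 6  (read q: 0→6)
  step 6: 4  (read p: 6→4)
  step 7: 4  (read p: 4→4)
  step 8: 0  (read q: 4→0)

After x (step 6): 4. After xy (step 8): 0.
They differ (4 ≠ 0), so y is not a cycle from the state after x; this split is not the one the pumping-lemma construction produces, and pumping y need not keep the string in L(N).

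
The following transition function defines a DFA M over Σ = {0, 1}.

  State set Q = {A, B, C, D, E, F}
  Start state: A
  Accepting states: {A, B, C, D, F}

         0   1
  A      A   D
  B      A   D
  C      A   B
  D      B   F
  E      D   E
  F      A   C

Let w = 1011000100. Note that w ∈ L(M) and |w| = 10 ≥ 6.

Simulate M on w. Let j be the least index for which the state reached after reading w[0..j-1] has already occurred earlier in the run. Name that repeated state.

D

State sequence: A -1-> D -0-> B -1-> D -1-> F -0-> A -0-> A -0-> A -1-> D -0-> B -0-> A
First repeat at step 3: D was already visited.

The earliest repeat is at step j = 3: M is in D, which it already visited at step i = 1.
With |Q| = 6, pigeonhole forces a state repeat no later than step 6; the substring read between the first and second visits to that state can be pumped.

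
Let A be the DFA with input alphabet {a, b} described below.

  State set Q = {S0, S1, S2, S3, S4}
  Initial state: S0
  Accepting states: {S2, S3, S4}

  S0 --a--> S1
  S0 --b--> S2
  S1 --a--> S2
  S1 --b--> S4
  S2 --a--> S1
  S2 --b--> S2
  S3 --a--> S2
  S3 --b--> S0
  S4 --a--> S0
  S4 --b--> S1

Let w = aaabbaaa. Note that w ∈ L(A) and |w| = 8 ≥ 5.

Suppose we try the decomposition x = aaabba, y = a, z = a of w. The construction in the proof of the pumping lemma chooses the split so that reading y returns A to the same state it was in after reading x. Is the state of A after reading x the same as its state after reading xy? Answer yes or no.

no

Run of A on the first 7 characters of w = a a a b b a a:
  step 0: S0  (start)
  step 1: S1  (read a: S0→S1)
  step 2: S2  (read a: S1→S2)
  step 3: S1  (read a: S2→S1)
  step 4: S4  (read b: S1→S4)
  step 5: S1  (read b: S4→S1)
  step 6: S2  (read a: S1→S2)
  step 7: S1  (read a: S2→S1)

After x (step 6): S2. After xy (step 7): S1.
They differ (S2 ≠ S1), so y is not a cycle from the state after x; this split is not the one the pumping-lemma construction produces, and pumping y need not keep the string in L(A).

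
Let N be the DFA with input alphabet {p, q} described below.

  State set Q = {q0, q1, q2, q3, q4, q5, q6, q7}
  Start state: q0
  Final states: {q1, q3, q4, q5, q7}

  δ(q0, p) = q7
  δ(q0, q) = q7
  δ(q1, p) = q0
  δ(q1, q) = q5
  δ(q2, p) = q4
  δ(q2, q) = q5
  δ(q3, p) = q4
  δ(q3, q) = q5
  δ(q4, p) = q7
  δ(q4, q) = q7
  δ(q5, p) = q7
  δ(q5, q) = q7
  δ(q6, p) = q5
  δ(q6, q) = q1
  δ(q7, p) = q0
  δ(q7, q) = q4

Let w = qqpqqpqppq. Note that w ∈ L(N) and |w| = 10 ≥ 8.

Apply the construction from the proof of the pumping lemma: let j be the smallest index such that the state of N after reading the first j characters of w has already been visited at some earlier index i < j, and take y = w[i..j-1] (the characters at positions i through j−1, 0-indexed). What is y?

State sequence: q0 -q-> q7 -q-> q4 -p-> q7 -q-> q4 -q-> q7 -p-> q0 -q-> q7 -p-> q0 -p-> q7 -q-> q4
First repeat at step 3: q7 was already visited.

So i = 1, j = 3, giving x = w[0:1] = q, y = w[1:3] = qp, z = w[3:10] = qqpqppq.
Check: |xy| = 3 ≤ 8 and |y| = 2 ≥ 1. Reading y takes N from q7 back to q7, so every xyⁱz is accepted.

qp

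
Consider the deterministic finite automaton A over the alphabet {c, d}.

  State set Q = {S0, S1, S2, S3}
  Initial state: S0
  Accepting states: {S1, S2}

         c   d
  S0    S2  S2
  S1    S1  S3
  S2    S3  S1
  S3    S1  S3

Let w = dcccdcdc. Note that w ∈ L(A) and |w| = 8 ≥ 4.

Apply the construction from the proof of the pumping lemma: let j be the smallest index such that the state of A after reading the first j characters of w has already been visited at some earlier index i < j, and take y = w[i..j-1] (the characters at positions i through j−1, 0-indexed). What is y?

Run of A on w = d c c c d c d c:
  step 0: S0  (start)
  step 1: S2  (read d: S0→S2)
  step 2: S3  (read c: S2→S3)
  step 3: S1  (read c: S3→S1)
  step 4: S1  (read c: S1→S1)   ← first repeat (S1 seen earlier)
  step 5: S3  (read d: S1→S3)
  step 6: S1  (read c: S3→S1)
  step 7: S3  (read d: S1→S3)
  step 8: S1  (read c: S3→S1)

So i = 3, j = 4, giving x = w[0:3] = dcc, y = w[3:4] = c, z = w[4:8] = dcdc.
Check: |xy| = 4 ≤ 4 and |y| = 1 ≥ 1. Reading y takes A from S1 back to S1, so every xyⁱz is accepted.

c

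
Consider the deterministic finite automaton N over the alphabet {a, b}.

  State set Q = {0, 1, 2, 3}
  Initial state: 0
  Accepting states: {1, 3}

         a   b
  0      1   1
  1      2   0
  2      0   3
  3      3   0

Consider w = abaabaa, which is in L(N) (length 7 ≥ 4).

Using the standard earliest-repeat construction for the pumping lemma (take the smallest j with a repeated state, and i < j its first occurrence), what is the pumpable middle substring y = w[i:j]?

State sequence: 0 -a-> 1 -b-> 0 -a-> 1 -a-> 2 -b-> 3 -a-> 3 -a-> 3
First repeat at step 2: 0 was already visited.

So i = 0, j = 2, giving x = w[0:0] = ε, y = w[0:2] = ab, z = w[2:7] = aabaa.
Check: |xy| = 2 ≤ 4 and |y| = 2 ≥ 1. Reading y takes N from 0 back to 0, so every xyⁱz is accepted.

ab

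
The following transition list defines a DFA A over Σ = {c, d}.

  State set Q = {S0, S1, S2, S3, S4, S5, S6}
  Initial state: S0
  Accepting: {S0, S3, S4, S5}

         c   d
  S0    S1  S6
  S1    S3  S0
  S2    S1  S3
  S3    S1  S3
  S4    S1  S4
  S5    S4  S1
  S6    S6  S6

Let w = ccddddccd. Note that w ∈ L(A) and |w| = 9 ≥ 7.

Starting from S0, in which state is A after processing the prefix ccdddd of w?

Run of A on the first 6 characters of w = c c d d d d:
  step 0: S0  (start)
  step 1: S1  (read c: S0→S1)
  step 2: S3  (read c: S1→S3)
  step 3: S3  (read d: S3→S3)
  step 4: S3  (read d: S3→S3)
  step 5: S3  (read d: S3→S3)
  step 6: S3  (read d: S3→S3)

After reading 6 characters, A is in state S3.

S3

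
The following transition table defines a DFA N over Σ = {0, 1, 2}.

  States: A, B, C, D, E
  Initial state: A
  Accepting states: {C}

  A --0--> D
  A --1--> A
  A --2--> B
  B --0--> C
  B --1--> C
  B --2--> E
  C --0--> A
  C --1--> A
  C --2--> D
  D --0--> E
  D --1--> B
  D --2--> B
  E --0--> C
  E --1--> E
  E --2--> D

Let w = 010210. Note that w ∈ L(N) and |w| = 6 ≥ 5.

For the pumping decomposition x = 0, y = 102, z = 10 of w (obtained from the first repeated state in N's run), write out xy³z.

010210210210

xy^3z = 0·102·102·102·10 = 010210210210.
Reading y = 102 takes N from D back to D, so after x·y·y·y the machine is still in D, and z then leads to the accepting state C. Hence 010210210210 ∈ L(N).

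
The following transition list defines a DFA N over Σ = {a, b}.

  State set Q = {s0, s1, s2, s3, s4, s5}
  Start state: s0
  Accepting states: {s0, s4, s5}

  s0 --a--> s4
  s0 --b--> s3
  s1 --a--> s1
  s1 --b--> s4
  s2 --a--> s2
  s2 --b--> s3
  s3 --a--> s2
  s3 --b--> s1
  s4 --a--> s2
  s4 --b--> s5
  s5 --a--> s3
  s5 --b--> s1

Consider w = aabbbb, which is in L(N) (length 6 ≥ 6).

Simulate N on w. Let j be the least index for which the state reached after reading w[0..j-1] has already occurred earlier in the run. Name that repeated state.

s4

Run of N on w = a a b b b b:
  step 0: s0  (start)
  step 1: s4  (read a: s0→s4)
  step 2: s2  (read a: s4→s2)
  step 3: s3  (read b: s2→s3)
  step 4: s1  (read b: s3→s1)
  step 5: s4  (read b: s1→s4)   ← first repeat (s4 seen earlier)
  step 6: s5  (read b: s4→s5)

The earliest repeat is at step j = 5: N is in s4, which it already visited at step i = 1.
Since N has 6 states, any run of length ≥ 6 visits 6+1 states, so by pigeonhole some state repeats within the first 6 steps — that repeat gives the pumpable loop.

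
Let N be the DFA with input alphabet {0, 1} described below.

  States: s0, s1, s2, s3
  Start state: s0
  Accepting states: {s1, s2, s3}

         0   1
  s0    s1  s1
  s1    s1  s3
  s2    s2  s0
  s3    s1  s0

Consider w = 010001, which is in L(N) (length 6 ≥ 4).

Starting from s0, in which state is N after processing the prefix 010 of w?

s1

State sequence: s0 -0-> s1 -1-> s3 -0-> s1

After reading 3 characters, N is in state s1.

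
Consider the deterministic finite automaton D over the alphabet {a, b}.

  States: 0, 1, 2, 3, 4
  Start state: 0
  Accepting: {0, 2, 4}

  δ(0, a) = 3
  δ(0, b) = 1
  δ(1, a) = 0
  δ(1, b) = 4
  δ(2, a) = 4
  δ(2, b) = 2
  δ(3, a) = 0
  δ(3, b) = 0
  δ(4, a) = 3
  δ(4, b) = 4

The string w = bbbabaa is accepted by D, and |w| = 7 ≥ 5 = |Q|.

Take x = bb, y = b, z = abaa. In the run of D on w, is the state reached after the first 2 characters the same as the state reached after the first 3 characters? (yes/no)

Run of D on the first 3 characters of w = b b b:
  step 0: 0  (start)
  step 1: 1  (read b: 0→1)
  step 2: 4  (read b: 1→4)
  step 3: 4  (read b: 4→4)

After x (step 2): 4. After xy (step 3): 4.
They match, so y = b drives D around a cycle from 4 back to itself; pumping y any number of times keeps D in 4 before reading z, and xyⁱz ∈ L(D) for every i ≥ 0.

yes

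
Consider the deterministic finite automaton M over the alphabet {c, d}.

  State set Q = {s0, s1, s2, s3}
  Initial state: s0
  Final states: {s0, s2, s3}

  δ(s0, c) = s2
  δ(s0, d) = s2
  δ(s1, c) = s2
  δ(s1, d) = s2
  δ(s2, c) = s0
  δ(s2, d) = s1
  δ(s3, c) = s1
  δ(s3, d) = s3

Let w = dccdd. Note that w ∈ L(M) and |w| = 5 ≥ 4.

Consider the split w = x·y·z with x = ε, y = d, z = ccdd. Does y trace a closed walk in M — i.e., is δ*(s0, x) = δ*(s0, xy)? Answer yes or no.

no

State sequence: s0 -d-> s2

After x (step 0): s0. After xy (step 1): s2.
They differ (s0 ≠ s2), so y is not a cycle from the state after x; this split is not the one the pumping-lemma construction produces, and pumping y need not keep the string in L(M).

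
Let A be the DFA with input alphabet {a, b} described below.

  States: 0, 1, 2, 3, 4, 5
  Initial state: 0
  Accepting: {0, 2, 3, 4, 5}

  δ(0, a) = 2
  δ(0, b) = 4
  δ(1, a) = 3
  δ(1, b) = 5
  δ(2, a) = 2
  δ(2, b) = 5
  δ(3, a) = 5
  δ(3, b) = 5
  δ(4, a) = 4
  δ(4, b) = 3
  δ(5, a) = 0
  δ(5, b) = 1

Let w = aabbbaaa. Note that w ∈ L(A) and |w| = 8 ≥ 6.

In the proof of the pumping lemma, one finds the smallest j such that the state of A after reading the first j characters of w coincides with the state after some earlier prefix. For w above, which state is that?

2

State sequence: 0 -a-> 2 -a-> 2 -b-> 5 -b-> 1 -b-> 5 -a-> 0 -a-> 2 -a-> 2
First repeat at step 2: 2 was already visited.

The earliest repeat is at step j = 2: A is in 2, which it already visited at step i = 1.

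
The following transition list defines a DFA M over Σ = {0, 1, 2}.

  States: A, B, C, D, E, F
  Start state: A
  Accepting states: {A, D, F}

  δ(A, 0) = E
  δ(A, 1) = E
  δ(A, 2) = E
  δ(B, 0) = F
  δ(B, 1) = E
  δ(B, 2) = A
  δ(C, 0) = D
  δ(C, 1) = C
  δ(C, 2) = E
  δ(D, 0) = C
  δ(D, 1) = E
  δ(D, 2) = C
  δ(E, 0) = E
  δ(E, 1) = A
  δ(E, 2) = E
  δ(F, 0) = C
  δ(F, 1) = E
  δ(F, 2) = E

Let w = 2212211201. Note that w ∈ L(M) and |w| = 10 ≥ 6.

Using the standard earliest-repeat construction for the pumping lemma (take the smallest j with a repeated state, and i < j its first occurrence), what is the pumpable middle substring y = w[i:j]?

2

State sequence: A -2-> E -2-> E -1-> A -2-> E -2-> E -1-> A -1-> E -2-> E -0-> E -1-> A
First repeat at step 2: E was already visited.

So i = 1, j = 2, giving x = w[0:1] = 2, y = w[1:2] = 2, z = w[2:10] = 12211201.
Check: |xy| = 2 ≤ 6 and |y| = 1 ≥ 1. Reading y takes M from E back to E, so every xyⁱz is accepted.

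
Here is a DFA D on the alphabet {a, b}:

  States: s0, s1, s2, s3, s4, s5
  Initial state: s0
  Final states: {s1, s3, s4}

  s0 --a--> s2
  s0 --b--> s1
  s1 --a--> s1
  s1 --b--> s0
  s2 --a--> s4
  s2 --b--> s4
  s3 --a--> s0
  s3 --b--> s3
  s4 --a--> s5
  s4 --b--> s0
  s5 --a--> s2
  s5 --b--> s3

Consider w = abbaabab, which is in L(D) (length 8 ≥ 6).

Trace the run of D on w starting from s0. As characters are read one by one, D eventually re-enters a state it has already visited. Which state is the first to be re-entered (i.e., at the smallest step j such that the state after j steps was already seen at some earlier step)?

State sequence: s0 -a-> s2 -b-> s4 -b-> s0 -a-> s2 -a-> s4 -b-> s0 -a-> s2 -b-> s4
First repeat at step 3: s0 was already visited.

The earliest repeat is at step j = 3: D is in s0, which it already visited at step i = 0.

s0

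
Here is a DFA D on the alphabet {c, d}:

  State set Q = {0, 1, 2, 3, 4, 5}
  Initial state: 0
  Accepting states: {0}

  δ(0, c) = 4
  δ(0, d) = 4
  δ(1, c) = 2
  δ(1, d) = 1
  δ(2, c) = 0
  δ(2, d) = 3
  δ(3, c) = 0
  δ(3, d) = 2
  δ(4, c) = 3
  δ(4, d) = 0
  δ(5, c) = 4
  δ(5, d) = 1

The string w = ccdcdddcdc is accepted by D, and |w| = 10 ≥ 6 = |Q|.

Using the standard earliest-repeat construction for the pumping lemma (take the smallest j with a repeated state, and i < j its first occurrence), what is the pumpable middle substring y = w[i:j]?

Run of D on w = c c d c d d d c d c:
  step 0: 0  (start)
  step 1: 4  (read c: 0→4)
  step 2: 3  (read c: 4→3)
  step 3: 2  (read d: 3→2)
  step 4: 0  (read c: 2→0)   ← first repeat (0 seen earlier)
  step 5: 4  (read d: 0→4)
  step 6: 0  (read d: 4→0)
  step 7: 4  (read d: 0→4)
  step 8: 3  (read c: 4→3)
  step 9: 2  (read d: 3→2)
  step 10: 0  (read c: 2→0)

So i = 0, j = 4, giving x = w[0:0] = ε, y = w[0:4] = ccdc, z = w[4:10] = dddcdc.
Check: |xy| = 4 ≤ 6 and |y| = 4 ≥ 1. Reading y takes D from 0 back to 0, so every xyⁱz is accepted.
With |Q| = 6, pigeonhole forces a state repeat no later than step 6; the substring read between the first and second visits to that state can be pumped.

ccdc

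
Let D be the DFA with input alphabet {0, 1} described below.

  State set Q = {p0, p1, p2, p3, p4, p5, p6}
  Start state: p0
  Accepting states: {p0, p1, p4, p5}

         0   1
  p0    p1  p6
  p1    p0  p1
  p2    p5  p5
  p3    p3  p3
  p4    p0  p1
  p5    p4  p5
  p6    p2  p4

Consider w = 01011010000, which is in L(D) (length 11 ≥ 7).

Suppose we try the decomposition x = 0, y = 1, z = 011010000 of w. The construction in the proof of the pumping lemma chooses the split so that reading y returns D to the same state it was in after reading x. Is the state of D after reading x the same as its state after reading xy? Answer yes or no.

State sequence: p0 -0-> p1 -1-> p1

After x (step 1): p1. After xy (step 2): p1.
They match, so y = 1 drives D around a cycle from p1 back to itself; pumping y any number of times keeps D in p1 before reading z, and xyⁱz ∈ L(D) for every i ≥ 0.

yes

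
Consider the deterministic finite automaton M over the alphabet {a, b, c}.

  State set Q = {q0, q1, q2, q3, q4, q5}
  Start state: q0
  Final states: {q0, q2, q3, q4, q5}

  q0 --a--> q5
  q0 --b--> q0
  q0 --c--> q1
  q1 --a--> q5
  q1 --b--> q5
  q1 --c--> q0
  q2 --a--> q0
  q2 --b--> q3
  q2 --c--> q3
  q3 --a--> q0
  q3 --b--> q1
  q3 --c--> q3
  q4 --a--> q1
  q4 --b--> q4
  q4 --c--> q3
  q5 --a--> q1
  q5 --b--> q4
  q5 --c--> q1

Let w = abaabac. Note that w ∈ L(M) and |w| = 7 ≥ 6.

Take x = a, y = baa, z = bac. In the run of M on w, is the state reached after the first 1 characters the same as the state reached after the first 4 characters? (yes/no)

yes

Run of M on the first 4 characters of w = a b a a:
  step 0: q0  (start)
  step 1: q5  (read a: q0→q5)
  step 2: q4  (read b: q5→q4)
  step 3: q1  (read a: q4→q1)
  step 4: q5  (read a: q1→q5)

After x (step 1): q5. After xy (step 4): q5.
They match, so y = baa drives M around a cycle from q5 back to itself; pumping y any number of times keeps M in q5 before reading z, and xyⁱz ∈ L(M) for every i ≥ 0.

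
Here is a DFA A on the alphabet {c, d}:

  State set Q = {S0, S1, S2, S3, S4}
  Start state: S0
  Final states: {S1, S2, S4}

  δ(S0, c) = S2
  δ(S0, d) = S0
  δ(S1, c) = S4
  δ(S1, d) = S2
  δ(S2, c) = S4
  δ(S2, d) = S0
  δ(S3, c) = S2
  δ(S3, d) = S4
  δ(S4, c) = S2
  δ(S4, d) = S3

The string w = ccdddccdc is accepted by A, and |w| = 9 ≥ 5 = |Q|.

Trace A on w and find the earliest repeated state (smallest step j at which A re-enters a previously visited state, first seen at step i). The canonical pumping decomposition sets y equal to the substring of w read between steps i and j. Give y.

dd

State sequence: S0 -c-> S2 -c-> S4 -d-> S3 -d-> S4 -d-> S3 -c-> S2 -c-> S4 -d-> S3 -c-> S2
First repeat at step 4: S4 was already visited.

So i = 2, j = 4, giving x = w[0:2] = cc, y = w[2:4] = dd, z = w[4:9] = dccdc.
Check: |xy| = 4 ≤ 5 and |y| = 2 ≥ 1. Reading y takes A from S4 back to S4, so every xyⁱz is accepted.
With |Q| = 5, pigeonhole forces a state repeat no later than step 5; the substring read between the first and second visits to that state can be pumped.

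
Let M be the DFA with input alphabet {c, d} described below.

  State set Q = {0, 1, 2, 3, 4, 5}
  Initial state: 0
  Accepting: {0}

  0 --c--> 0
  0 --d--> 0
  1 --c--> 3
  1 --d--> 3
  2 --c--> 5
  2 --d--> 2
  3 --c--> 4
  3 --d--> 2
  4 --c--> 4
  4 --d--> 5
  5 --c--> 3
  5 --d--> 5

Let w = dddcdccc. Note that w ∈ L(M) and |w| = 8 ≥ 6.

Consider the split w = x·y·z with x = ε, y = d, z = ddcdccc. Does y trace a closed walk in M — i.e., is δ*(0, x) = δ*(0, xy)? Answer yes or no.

State sequence: 0 -d-> 0

After x (step 0): 0. After xy (step 1): 0.
They match, so y = d drives M around a cycle from 0 back to itself; pumping y any number of times keeps M in 0 before reading z, and xyⁱz ∈ L(M) for every i ≥ 0.

yes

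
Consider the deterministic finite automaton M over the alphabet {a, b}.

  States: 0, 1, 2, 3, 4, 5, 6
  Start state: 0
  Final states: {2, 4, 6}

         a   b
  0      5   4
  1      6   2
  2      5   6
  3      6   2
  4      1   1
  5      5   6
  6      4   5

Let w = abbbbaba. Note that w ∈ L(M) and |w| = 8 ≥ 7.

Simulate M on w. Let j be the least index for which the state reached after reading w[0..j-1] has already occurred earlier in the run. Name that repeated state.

5

State sequence: 0 -a-> 5 -b-> 6 -b-> 5 -b-> 6 -b-> 5 -a-> 5 -b-> 6 -a-> 4
First repeat at step 3: 5 was already visited.

The earliest repeat is at step j = 3: M is in 5, which it already visited at step i = 1.
Pumping length from the standard proof: p = 7 (the number of states). The repeated state found above gives |xy| = j ≤ 7 and |y| = j − i ≥ 1.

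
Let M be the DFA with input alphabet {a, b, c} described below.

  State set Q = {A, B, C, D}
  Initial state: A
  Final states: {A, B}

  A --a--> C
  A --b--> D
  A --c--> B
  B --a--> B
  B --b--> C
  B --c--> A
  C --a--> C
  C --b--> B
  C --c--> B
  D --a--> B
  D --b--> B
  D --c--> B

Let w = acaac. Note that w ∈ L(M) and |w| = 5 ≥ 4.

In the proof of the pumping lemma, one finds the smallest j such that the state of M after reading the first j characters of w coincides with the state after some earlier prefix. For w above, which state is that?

B

Run of M on w = a c a a c:
  step 0: A  (start)
  step 1: C  (read a: A→C)
  step 2: B  (read c: C→B)
  step 3: B  (read a: B→B)   ← first repeat (B seen earlier)
  step 4: B  (read a: B→B)
  step 5: A  (read c: B→A)

The earliest repeat is at step j = 3: M is in B, which it already visited at step i = 2.
Since M has 4 states, any run of length ≥ 4 visits 4+1 states, so by pigeonhole some state repeats within the first 4 steps — that repeat gives the pumpable loop.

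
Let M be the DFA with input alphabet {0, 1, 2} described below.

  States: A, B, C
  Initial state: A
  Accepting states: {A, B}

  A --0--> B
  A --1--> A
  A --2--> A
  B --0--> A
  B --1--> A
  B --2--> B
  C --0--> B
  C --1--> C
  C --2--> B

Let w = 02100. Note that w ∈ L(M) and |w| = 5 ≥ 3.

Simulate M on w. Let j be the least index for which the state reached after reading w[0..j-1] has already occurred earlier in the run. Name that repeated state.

Run of M on w = 0 2 1 0 0:
  step 0: A  (start)
  step 1: B  (read 0: A→B)
  step 2: B  (read 2: B→B)   ← first repeat (B seen earlier)
  step 3: A  (read 1: B→A)
  step 4: B  (read 0: A→B)
  step 5: A  (read 0: B→A)

The earliest repeat is at step j = 2: M is in B, which it already visited at step i = 1.

B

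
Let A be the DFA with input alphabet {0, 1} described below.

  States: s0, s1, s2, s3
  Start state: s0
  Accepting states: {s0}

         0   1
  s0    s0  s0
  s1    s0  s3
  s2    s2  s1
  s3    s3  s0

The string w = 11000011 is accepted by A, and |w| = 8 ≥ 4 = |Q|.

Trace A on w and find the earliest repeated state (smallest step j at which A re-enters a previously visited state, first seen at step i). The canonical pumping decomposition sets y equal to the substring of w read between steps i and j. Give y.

Run of A on w = 1 1 0 0 0 0 1 1:
  step 0: s0  (start)
  step 1: s0  (read 1: s0→s0)   ← first repeat (s0 seen earlier)
  step 2: s0  (read 1: s0→s0)
  step 3: s0  (read 0: s0→s0)
  step 4: s0  (read 0: s0→s0)
  step 5: s0  (read 0: s0→s0)
  step 6: s0  (read 0: s0→s0)
  step 7: s0  (read 1: s0→s0)
  step 8: s0  (read 1: s0→s0)

So i = 0, j = 1, giving x = w[0:0] = ε, y = w[0:1] = 1, z = w[1:8] = 1000011.
Check: |xy| = 1 ≤ 4 and |y| = 1 ≥ 1. Reading y takes A from s0 back to s0, so every xyⁱz is accepted.
The DFA has 4 states, so the proof of the pumping lemma guarantees a repeated state among the first 4+1 visited; the segment between the two visits is the pumpable y.

1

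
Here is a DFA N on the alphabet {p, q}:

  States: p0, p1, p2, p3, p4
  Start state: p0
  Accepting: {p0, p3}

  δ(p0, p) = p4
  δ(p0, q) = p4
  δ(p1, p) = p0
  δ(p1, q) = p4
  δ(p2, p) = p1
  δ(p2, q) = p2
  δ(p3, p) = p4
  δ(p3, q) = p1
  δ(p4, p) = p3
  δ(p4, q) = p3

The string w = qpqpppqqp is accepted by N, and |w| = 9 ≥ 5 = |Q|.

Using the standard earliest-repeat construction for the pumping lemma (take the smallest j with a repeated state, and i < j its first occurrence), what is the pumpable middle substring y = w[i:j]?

Run of N on w = q p q p p p q q p:
  step 0: p0  (start)
  step 1: p4  (read q: p0→p4)
  step 2: p3  (read p: p4→p3)
  step 3: p1  (read q: p3→p1)
  step 4: p0  (read p: p1→p0)   ← first repeat (p0 seen earlier)
  step 5: p4  (read p: p0→p4)
  step 6: p3  (read p: p4→p3)
  step 7: p1  (read q: p3→p1)
  step 8: p4  (read q: p1→p4)
  step 9: p3  (read p: p4→p3)

So i = 0, j = 4, giving x = w[0:0] = ε, y = w[0:4] = qpqp, z = w[4:9] = ppqqp.
Check: |xy| = 4 ≤ 5 and |y| = 4 ≥ 1. Reading y takes N from p0 back to p0, so every xyⁱz is accepted.

qpqp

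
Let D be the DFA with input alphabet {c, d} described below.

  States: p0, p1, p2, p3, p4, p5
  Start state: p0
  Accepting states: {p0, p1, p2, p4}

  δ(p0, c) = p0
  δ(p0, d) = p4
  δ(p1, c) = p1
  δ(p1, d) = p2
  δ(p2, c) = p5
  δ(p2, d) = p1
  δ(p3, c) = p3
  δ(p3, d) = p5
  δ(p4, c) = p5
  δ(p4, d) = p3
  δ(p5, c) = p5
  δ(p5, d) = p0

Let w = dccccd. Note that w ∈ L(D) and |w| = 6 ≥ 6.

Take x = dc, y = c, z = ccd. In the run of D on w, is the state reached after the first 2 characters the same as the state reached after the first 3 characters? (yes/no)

yes

State sequence: p0 -d-> p4 -c-> p5 -c-> p5

After x (step 2): p5. After xy (step 3): p5.
They match, so y = c drives D around a cycle from p5 back to itself; pumping y any number of times keeps D in p5 before reading z, and xyⁱz ∈ L(D) for every i ≥ 0.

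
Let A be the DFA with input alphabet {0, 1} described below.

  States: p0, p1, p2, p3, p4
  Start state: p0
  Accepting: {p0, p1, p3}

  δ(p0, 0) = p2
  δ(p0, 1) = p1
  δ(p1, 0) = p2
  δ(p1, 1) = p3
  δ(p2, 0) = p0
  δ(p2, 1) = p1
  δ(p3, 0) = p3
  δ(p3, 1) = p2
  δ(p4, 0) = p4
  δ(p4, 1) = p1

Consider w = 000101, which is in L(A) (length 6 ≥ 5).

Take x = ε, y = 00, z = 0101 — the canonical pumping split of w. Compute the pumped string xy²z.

xy^2z = ε·00·00·0101 = 00000101.
Reading y = 00 takes A from p0 back to p0, so after x·y·y the machine is still in p0, and z then leads to the accepting state p1. Hence 00000101 ∈ L(A).

00000101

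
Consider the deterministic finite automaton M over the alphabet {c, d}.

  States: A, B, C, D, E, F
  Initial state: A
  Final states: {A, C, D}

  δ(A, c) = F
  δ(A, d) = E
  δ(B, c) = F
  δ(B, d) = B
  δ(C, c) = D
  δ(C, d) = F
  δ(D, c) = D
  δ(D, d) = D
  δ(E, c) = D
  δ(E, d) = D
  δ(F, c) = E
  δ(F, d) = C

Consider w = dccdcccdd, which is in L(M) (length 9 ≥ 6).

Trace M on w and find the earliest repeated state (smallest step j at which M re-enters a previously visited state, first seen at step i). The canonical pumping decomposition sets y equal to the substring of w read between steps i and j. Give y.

c

State sequence: A -d-> E -c-> D -c-> D -d-> D -c-> D -c-> D -c-> D -d-> D -d-> D
First repeat at step 3: D was already visited.

So i = 2, j = 3, giving x = w[0:2] = dc, y = w[2:3] = c, z = w[3:9] = dcccdd.
Check: |xy| = 3 ≤ 6 and |y| = 1 ≥ 1. Reading y takes M from D back to D, so every xyⁱz is accepted.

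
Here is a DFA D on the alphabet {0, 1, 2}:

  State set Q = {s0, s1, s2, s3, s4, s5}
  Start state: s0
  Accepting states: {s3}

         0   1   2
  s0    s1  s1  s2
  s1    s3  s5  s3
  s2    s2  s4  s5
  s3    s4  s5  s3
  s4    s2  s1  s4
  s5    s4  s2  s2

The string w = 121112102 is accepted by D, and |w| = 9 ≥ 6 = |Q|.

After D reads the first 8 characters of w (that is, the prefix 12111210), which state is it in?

s3

Run of D on the first 8 characters of w = 1 2 1 1 1 2 1 0:
  step 0: s0  (start)
  step 1: s1  (read 1: s0→s1)
  step 2: s3  (read 2: s1→s3)
  step 3: s5  (read 1: s3→s5)
  step 4: s2  (read 1: s5→s2)
  step 5: s4  (read 1: s2→s4)
  step 6: s4  (read 2: s4→s4)
  step 7: s1  (read 1: s4→s1)
  step 8: s3  (read 0: s1→s3)

After reading 8 characters, D is in state s3.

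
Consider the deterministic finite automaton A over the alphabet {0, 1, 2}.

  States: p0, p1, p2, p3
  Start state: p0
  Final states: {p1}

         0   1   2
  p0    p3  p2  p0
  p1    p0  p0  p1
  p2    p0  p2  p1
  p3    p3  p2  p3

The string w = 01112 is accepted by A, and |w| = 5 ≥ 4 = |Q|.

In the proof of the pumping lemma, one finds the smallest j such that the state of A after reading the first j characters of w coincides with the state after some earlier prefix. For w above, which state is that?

p2

Run of A on w = 0 1 1 1 2:
  step 0: p0  (start)
  step 1: p3  (read 0: p0→p3)
  step 2: p2  (read 1: p3→p2)
  step 3: p2  (read 1: p2→p2)   ← first repeat (p2 seen earlier)
  step 4: p2  (read 1: p2→p2)
  step 5: p1  (read 2: p2→p1)

The earliest repeat is at step j = 3: A is in p2, which it already visited at step i = 2.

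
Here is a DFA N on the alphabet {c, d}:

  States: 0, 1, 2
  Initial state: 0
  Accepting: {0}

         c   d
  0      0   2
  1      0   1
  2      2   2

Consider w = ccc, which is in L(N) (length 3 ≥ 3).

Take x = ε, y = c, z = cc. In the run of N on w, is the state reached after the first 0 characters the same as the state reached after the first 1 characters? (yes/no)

yes

State sequence: 0 -c-> 0

After x (step 0): 0. After xy (step 1): 0.
They match, so y = c drives N around a cycle from 0 back to itself; pumping y any number of times keeps N in 0 before reading z, and xyⁱz ∈ L(N) for every i ≥ 0.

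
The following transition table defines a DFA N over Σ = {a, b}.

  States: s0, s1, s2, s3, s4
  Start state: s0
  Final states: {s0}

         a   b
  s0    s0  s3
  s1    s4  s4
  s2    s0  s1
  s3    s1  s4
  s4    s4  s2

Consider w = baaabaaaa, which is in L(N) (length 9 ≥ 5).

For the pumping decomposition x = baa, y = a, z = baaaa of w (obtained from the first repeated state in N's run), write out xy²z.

baaaabaaaa

xy^2z = baa·a·a·baaaa = baaaabaaaa.
Reading y = a takes N from s4 back to s4, so after x·y·y the machine is still in s4, and z then leads to the accepting state s0. Hence baaaabaaaa ∈ L(N).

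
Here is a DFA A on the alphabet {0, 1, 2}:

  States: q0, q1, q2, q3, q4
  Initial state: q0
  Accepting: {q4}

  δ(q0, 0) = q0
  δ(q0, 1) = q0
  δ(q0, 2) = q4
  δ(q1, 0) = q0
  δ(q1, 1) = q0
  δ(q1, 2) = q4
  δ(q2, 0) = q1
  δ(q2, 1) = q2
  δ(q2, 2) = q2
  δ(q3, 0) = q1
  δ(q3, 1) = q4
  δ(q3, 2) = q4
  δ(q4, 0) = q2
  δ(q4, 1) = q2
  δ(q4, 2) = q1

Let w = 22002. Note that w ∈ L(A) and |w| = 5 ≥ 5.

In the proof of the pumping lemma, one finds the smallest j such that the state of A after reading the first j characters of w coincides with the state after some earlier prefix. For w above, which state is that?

Run of A on w = 2 2 0 0 2:
  step 0: q0  (start)
  step 1: q4  (read 2: q0→q4)
  step 2: q1  (read 2: q4→q1)
  step 3: q0  (read 0: q1→q0)   ← first repeat (q0 seen earlier)
  step 4: q0  (read 0: q0→q0)
  step 5: q4  (read 2: q0→q4)

The earliest repeat is at step j = 3: A is in q0, which it already visited at step i = 0.

q0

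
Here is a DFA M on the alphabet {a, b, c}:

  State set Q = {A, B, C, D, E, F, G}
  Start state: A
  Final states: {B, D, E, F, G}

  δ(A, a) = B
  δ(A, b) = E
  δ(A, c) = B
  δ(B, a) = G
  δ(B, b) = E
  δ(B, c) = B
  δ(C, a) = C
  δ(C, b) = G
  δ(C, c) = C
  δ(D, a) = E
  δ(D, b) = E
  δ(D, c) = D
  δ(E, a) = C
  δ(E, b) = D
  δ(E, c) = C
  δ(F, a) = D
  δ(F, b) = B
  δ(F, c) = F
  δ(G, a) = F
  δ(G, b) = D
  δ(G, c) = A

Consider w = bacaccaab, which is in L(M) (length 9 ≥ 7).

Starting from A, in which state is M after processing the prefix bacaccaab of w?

State sequence: A -b-> E -a-> C -c-> C -a-> C -c-> C -c-> C -a-> C -a-> C -b-> G

After reading 9 characters, M is in state G.

G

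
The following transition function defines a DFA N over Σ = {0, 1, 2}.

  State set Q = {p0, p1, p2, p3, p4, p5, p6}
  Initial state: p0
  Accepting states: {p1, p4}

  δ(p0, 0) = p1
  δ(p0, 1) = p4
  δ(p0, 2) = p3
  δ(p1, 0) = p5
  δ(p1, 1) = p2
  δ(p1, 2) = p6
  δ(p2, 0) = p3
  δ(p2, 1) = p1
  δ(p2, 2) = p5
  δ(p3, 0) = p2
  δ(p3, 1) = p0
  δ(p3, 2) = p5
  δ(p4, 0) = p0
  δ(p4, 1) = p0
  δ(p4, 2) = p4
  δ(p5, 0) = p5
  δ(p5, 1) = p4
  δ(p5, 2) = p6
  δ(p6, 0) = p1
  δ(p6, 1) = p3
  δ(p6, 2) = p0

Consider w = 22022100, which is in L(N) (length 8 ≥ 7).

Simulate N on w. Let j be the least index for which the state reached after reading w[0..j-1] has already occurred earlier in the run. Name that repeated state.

Run of N on w = 2 2 0 2 2 1 0 0:
  step 0: p0  (start)
  step 1: p3  (read 2: p0→p3)
  step 2: p5  (read 2: p3→p5)
  step 3: p5  (read 0: p5→p5)   ← first repeat (p5 seen earlier)
  step 4: p6  (read 2: p5→p6)
  step 5: p0  (read 2: p6→p0)
  step 6: p4  (read 1: p0→p4)
  step 7: p0  (read 0: p4→p0)
  step 8: p1  (read 0: p0→p1)

The earliest repeat is at step j = 3: N is in p5, which it already visited at step i = 2.

p5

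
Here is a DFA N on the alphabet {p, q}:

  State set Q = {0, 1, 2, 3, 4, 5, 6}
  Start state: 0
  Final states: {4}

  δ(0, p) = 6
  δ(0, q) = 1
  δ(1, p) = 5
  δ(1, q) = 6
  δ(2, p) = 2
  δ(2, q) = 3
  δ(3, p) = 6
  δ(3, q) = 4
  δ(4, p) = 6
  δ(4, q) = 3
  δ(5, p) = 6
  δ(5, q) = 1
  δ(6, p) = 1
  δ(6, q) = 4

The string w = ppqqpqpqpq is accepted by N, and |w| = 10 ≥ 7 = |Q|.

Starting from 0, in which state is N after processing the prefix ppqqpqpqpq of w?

State sequence: 0 -p-> 6 -p-> 1 -q-> 6 -q-> 4 -p-> 6 -q-> 4 -p-> 6 -q-> 4 -p-> 6 -q-> 4

After reading 10 characters, N is in state 4.

4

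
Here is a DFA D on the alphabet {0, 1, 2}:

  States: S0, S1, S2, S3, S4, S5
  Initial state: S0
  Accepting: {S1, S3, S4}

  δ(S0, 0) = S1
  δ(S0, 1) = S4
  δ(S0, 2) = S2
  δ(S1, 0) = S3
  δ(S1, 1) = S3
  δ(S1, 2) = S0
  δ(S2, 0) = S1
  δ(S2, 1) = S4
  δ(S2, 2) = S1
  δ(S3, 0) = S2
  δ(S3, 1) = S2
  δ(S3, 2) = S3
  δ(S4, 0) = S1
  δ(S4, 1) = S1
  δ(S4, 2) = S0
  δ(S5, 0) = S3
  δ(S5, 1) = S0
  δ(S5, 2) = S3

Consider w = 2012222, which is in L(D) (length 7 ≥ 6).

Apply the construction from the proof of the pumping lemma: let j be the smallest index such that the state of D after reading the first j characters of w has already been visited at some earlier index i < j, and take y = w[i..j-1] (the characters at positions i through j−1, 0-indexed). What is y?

2

State sequence: S0 -2-> S2 -0-> S1 -1-> S3 -2-> S3 -2-> S3 -2-> S3 -2-> S3
First repeat at step 4: S3 was already visited.

So i = 3, j = 4, giving x = w[0:3] = 201, y = w[3:4] = 2, z = w[4:7] = 222.
Check: |xy| = 4 ≤ 6 and |y| = 1 ≥ 1. Reading y takes D from S3 back to S3, so every xyⁱz is accepted.
Pumping length from the standard proof: p = 6 (the number of states). The repeated state found above gives |xy| = j ≤ 6 and |y| = j − i ≥ 1.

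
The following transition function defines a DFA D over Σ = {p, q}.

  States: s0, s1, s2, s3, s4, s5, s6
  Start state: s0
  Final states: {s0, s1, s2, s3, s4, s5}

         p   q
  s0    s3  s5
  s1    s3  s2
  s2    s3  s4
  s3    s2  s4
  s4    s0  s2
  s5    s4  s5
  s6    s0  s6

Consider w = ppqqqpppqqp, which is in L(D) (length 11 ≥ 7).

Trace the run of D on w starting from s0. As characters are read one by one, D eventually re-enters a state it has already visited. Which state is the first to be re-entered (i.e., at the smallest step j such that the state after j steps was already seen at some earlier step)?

Run of D on w = p p q q q p p p q q p:
  step 0: s0  (start)
  step 1: s3  (read p: s0→s3)
  step 2: s2  (read p: s3→s2)
  step 3: s4  (read q: s2→s4)
  step 4: s2  (read q: s4→s2)   ← first repeat (s2 seen earlier)
  step 5: s4  (read q: s2→s4)
  step 6: s0  (read p: s4→s0)
  step 7: s3  (read p: s0→s3)
  step 8: s2  (read p: s3→s2)
  step 9: s4  (read q: s2→s4)
  step 10: s2  (read q: s4→s2)
  step 11: s3  (read p: s2→s3)

The earliest repeat is at step j = 4: D is in s2, which it already visited at step i = 2.
With |Q| = 7, pigeonhole forces a state repeat no later than step 7; the substring read between the first and second visits to that state can be pumped.

s2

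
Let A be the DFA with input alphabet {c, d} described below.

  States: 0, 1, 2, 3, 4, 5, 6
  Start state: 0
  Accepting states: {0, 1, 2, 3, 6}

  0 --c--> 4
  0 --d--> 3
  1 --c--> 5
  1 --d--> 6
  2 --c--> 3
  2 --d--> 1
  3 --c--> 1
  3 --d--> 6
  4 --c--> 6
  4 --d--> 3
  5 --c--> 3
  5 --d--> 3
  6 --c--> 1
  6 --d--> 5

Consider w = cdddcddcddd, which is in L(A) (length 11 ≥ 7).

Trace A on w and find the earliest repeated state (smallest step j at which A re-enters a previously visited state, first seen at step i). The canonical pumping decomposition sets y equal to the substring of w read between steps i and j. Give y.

Run of A on w = c d d d c d d c d d d:
  step 0: 0  (start)
  step 1: 4  (read c: 0→4)
  step 2: 3  (read d: 4→3)
  step 3: 6  (read d: 3→6)
  step 4: 5  (read d: 6→5)
  step 5: 3  (read c: 5→3)   ← first repeat (3 seen earlier)
  step 6: 6  (read d: 3→6)
  step 7: 5  (read d: 6→5)
  step 8: 3  (read c: 5→3)
  step 9: 6  (read d: 3→6)
  step 10: 5  (read d: 6→5)
  step 11: 3  (read d: 5→3)

So i = 2, j = 5, giving x = w[0:2] = cd, y = w[2:5] = ddc, z = w[5:11] = ddcddd.
Check: |xy| = 5 ≤ 7 and |y| = 3 ≥ 1. Reading y takes A from 3 back to 3, so every xyⁱz is accepted.

ddc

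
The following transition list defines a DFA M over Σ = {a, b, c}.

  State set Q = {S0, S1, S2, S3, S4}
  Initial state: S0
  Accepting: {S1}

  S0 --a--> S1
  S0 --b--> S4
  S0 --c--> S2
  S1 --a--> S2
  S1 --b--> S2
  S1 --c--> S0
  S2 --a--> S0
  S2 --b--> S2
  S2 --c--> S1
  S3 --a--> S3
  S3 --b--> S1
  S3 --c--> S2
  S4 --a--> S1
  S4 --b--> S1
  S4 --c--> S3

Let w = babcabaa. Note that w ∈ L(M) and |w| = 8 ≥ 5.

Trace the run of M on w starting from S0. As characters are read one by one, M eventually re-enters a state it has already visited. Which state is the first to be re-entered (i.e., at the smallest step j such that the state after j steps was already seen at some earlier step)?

S1

State sequence: S0 -b-> S4 -a-> S1 -b-> S2 -c-> S1 -a-> S2 -b-> S2 -a-> S0 -a-> S1
First repeat at step 4: S1 was already visited.

The earliest repeat is at step j = 4: M is in S1, which it already visited at step i = 2.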